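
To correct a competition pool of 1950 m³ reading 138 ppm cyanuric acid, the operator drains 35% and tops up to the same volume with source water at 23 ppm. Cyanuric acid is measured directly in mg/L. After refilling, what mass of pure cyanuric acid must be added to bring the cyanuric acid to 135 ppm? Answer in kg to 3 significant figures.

72.6 kg

Volume: 1950 m³ = 1,950,000 L.
After draining 35% and refilling: 138 × 0.65 + 23 × 0.35 = 97.75 ppm.
Deficit to target: 135 − 97.75 = 37.25 mg/L.
Mass: 37.25 mg/L × 1,950,000 L = 72,640 g cyanuric acid.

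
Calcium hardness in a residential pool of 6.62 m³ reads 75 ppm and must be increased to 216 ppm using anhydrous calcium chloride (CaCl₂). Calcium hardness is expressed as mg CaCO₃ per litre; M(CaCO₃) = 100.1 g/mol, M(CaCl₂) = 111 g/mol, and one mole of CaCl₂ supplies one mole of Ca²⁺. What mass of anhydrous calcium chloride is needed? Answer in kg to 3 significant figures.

1.04 kg

Volume: 6.62 m³ = 6,620 L.
Hardness to add: (216 − 75) = 141 mg/L as CaCO₃ × 6,620 L = 933.4 g as CaCO₃.
Moles of Ca²⁺ (1 mol Ca²⁺ ≡ 1 mol CaCO₃): 933.4 / 100.1 g/mol = 9.325 mol.
Mass of CaCl₂: 9.325 × 111 = 1035 g.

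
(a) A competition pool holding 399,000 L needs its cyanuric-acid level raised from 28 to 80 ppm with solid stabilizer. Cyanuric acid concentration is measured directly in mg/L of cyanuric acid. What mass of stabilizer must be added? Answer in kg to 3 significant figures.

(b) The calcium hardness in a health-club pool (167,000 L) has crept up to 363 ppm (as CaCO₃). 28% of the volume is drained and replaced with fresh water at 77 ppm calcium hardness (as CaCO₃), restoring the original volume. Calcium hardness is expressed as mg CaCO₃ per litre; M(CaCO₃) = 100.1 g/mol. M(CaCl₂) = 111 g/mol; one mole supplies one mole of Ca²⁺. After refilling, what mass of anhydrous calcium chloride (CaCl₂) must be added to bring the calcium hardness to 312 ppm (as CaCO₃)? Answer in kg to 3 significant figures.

(a) CYA to add: (80 − 28) = 52 mg/L × 399,000 L = 20,750 g cyanuric acid.

(b) After draining 28% and refilling: 363 × 0.72 + 77 × 0.28 = 282.92 ppm.
(b) Deficit to target: 312 − 282.92 = 29.08 mg/L.
(b) As CaCO₃: 29.08 mg/L × 167,000 L = 4856 g; ÷ 100.1 = 48.52 mol Ca²⁺.
(b) Mass: 48.52 × 111 = 5385 g.

(a) 20.7 kg; (b) 5.39 kg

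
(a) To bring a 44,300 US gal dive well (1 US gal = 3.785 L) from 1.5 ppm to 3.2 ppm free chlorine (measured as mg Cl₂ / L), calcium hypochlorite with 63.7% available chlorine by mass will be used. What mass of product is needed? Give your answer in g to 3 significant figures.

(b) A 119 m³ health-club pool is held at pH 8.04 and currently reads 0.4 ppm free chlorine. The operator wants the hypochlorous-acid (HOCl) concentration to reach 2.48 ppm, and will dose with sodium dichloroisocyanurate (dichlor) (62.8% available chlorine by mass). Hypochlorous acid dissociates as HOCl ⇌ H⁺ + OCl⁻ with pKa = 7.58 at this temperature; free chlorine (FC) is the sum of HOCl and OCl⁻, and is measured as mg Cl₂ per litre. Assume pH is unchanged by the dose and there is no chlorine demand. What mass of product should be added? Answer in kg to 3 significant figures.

(a) Volume: 44,300 US gal × 3.785 L/gal = 167,676 L.
(a) Chlorine deficit: 3.2 − 1.5 = 1.7 ppm = 1.7 mg/L as Cl₂.
(a) Cl₂ equivalent needed: 1.7 mg/L × 167,676 L = 285,000 mg = 285 g.
(a) Product at 63.7% available chlorine: 285 / 0.637 = 447.5 g.

(b) Volume: 119 m³ = 119,000 L.
(b) [OCl⁻]/[HOCl] = 10^(pH − pKa) = 10^(8.04 − 7.58) = 2.884; fraction as HOCl = 1/(1 + 2.884) = 0.2575.
(b) Free chlorine required for 2.48 ppm HOCl: 2.48 / 0.2575 = 9.632 ppm.
(b) FC to add: 9.632 − 0.4 = 9.232 mg/L as Cl₂.
(b) Cl₂ equivalent: 9.232 mg/L × 119,000 L = 1099 g.
(b) Product at 62.8% available Cl: 1099 / 0.628 = 1749 g.

(a) 447 g; (b) 1.75 kg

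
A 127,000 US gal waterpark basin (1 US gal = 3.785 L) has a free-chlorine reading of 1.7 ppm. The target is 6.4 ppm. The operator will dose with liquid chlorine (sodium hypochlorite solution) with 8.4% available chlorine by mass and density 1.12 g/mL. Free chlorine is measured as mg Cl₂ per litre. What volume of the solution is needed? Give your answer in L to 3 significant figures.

24.0 L

Volume: 127,000 US gal × 3.785 L/gal = 480,695 L.
Chlorine deficit: 6.4 − 1.7 = 4.7 ppm = 4.7 mg/L as Cl₂.
Cl₂ equivalent needed: 4.7 mg/L × 480,695 L = 2,259,000 mg = 2259 g.
Product at 8.4% available chlorine: 2259 / 0.084 = 26,900 g.
Volume at density 1.12 g/mL: 26,900 g ÷ 1.12 g/mL = 24,010 mL.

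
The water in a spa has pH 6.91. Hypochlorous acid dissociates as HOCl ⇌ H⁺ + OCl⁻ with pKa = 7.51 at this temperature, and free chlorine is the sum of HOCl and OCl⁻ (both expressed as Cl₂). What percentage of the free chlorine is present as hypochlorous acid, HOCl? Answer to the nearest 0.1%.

[OCl⁻]/[HOCl] = 10^(pH − pKa) = 10^(6.91 − 7.51) = 10^-0.60 = 0.2512.
Fraction as HOCl = 1 / (1 + 0.2512) = 0.7992.

79.9%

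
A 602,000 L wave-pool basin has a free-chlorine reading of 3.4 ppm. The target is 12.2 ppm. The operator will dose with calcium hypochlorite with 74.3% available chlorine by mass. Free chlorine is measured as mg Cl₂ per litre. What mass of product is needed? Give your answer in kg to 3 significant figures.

Chlorine deficit: 12.2 − 3.4 = 8.8 ppm = 8.8 mg/L as Cl₂.
Cl₂ equivalent needed: 8.8 mg/L × 602,000 L = 5,298,000 mg = 5298 g.
Product at 74.3% available chlorine: 5298 / 0.743 = 7130 g.

7.13 kg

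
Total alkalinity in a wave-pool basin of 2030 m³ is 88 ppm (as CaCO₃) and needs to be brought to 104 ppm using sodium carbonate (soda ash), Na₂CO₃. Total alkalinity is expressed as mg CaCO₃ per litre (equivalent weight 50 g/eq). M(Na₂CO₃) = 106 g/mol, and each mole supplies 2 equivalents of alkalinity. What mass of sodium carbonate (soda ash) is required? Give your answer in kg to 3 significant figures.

34.4 kg

Volume: 2030 m³ = 2,030,000 L.
Alkalinity to add: (104 − 88) = 16 mg/L as CaCO₃ × 2,030,000 L = 32,480 g as CaCO₃.
Equivalents: 32,480 g ÷ 50 g/eq = 649.6 eq.
Each mole of Na₂CO₃ supplies 2 eq, so 649.6 / 2 = 324.8 mol.
Mass: 324.8 mol × 106 g/mol = 34,430 g.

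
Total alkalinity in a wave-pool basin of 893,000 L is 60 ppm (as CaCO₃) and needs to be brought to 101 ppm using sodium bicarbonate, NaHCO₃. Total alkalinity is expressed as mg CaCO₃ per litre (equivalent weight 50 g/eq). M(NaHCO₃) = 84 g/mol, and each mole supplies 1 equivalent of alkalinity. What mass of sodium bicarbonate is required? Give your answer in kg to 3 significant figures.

61.5 kg

Alkalinity to add: (101 − 60) = 41 mg/L as CaCO₃ × 893,000 L = 36,610 g as CaCO₃.
Equivalents: 36,610 g ÷ 50 g/eq = 732.3 eq.
NaHCO₃ supplies 1 eq per mole → 732.3 mol.
Mass: 732.3 mol × 84 g/mol = 61,510 g.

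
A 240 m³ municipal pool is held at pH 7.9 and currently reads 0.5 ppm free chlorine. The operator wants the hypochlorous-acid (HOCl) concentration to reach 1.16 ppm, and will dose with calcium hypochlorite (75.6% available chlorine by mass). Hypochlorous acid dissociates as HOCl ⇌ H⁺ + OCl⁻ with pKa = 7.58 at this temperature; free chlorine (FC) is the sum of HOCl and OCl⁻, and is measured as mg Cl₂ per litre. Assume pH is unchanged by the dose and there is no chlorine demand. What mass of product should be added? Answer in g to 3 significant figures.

Volume: 240 m³ = 240,000 L.
[OCl⁻]/[HOCl] = 10^(pH − pKa) = 10^(7.9 − 7.58) = 2.089; fraction as HOCl = 1/(1 + 2.089) = 0.3237.
Free chlorine required for 1.16 ppm HOCl: 1.16 / 0.3237 = 3.584 ppm.
FC to add: 3.584 − 0.5 = 3.084 mg/L as Cl₂.
Cl₂ equivalent: 3.084 mg/L × 240,000 L = 740.1 g.
Product at 75.6% available Cl: 740.1 / 0.756 = 978.9 g.

979 g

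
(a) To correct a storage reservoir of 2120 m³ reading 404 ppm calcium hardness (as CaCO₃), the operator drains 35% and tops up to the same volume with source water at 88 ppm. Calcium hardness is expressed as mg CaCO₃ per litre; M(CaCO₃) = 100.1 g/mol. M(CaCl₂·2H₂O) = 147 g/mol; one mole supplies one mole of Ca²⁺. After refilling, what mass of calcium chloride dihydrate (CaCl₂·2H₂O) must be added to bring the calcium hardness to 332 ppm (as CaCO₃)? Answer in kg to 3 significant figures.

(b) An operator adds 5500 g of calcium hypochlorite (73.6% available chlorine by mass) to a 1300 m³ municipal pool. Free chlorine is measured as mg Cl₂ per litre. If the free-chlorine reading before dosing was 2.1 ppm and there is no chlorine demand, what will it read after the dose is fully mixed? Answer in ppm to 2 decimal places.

(a) Volume: 2120 m³ = 2,120,000 L.
(a) After draining 35% and refilling: 404 × 0.65 + 88 × 0.35 = 293.4 ppm.
(a) Deficit to target: 332 − 293.4 = 38.6 mg/L.
(a) As CaCO₃: 38.6 mg/L × 2,120,000 L = 81,830 g; ÷ 100.1 = 817.5 mol Ca²⁺.
(a) Mass: 817.5 × 147 = 120,200 g.

(b) Volume: 1300 m³ = 1,300,000 L.
(b) Available chlorine delivered: 5500 g × 0.736 = 4048 g as Cl₂.
(b) Concentration rise: 4048 g / 1,300,000 L = 3.114 mg/L = 3.11 ppm.
(b) Final FC: 2.1 + 3.11 = 5.21 ppm.

(a) 120 kg; (b) 5.21 ppm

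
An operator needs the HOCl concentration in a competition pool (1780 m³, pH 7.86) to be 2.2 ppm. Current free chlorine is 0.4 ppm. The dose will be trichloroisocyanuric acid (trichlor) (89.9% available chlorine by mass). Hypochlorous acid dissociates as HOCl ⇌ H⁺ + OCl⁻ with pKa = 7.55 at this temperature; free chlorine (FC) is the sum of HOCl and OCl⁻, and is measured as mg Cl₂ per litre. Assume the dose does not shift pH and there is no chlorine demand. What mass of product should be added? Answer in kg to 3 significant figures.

Volume: 1780 m³ = 1,780,000 L.
[OCl⁻]/[HOCl] = 10^(pH − pKa) = 10^(7.86 − 7.55) = 2.042; fraction as HOCl = 1/(1 + 2.042) = 0.3288.
Free chlorine required for 2.2 ppm HOCl: 2.2 / 0.3288 = 6.692 ppm.
FC to add: 6.692 − 0.4 = 6.292 mg/L as Cl₂.
Cl₂ equivalent: 6.292 mg/L × 1,780,000 L = 11,200 g.
Product at 89.9% available Cl: 11,200 / 0.899 = 12,460 g.

12.5 kg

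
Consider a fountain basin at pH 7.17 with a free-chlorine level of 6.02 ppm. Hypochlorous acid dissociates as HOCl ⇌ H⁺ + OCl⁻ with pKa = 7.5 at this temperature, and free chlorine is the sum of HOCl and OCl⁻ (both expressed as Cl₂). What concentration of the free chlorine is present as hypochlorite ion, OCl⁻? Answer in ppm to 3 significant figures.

1.92 ppm

[OCl⁻]/[HOCl] = 10^(pH − pKa) = 10^(7.17 − 7.5) = 10^-0.33 = 0.4677.
Fraction as HOCl = 1 / (1 + 0.4677) = 0.6813.
OCl⁻ = (1 − 0.6813) × 6.02 ppm = 1.918 ppm.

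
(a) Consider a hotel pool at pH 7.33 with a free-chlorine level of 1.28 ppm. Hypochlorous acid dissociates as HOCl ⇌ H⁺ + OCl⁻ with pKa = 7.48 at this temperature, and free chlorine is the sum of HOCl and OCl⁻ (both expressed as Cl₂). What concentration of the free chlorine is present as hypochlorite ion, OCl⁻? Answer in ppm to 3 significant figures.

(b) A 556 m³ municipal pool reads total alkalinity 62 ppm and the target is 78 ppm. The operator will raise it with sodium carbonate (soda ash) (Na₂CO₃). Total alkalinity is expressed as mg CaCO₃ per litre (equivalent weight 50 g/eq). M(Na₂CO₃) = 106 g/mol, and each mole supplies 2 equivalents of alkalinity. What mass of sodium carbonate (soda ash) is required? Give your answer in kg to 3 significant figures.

(a) 0.531 ppm; (b) 9.43 kg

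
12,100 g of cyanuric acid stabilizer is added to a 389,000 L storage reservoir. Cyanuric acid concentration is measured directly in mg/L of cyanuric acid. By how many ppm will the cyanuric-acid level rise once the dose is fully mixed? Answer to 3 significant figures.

Rise: 12,100 g / 389,000 L × 1000 = 31.11 mg/L.

31.1 ppm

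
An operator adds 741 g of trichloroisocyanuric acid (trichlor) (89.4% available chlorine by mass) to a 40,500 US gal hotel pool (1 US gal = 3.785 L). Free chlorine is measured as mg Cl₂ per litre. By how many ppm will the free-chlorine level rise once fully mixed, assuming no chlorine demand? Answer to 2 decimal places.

Volume: 40,500 US gal × 3.785 L/gal = 153,292 L.
Available chlorine delivered: 741 g × 0.894 = 662.5 g as Cl₂.
Concentration rise: 662.5 g / 153,292 L = 4.322 mg/L = 4.32 ppm.

4.32 ppm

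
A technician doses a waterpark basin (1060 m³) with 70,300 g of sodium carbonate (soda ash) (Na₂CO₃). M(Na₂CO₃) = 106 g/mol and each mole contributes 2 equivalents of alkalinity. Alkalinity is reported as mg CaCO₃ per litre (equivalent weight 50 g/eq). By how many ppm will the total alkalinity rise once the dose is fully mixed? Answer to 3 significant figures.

Volume: 1060 m³ = 1,060,000 L.
Moles of Na₂CO₃: 70,300 g ÷ 106 g/mol = 663.2 mol → 1326 eq of alkalinity.
As CaCO₃: 1326 eq × 50 g/eq = 66,320 g.
Rise: 66,320 g / 1,060,000 L × 1000 = 62.57 mg/L.

62.6 ppm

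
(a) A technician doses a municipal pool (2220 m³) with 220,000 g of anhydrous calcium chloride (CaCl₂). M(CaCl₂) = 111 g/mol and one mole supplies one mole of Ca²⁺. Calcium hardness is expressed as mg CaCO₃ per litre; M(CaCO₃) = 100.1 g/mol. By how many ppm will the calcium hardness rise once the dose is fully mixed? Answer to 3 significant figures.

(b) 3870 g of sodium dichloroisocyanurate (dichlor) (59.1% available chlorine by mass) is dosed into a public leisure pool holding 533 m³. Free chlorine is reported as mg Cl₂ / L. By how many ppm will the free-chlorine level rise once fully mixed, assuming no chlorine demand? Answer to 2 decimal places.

(a) Volume: 2220 m³ = 2,220,000 L.
(a) Moles of Ca²⁺: 220,000 g ÷ 111 g/mol = 1982 mol.
(a) As CaCO₃: 1982 mol × 100.1 g/mol = 198,400 g.
(a) Rise: 198,400 g / 2,220,000 L × 1000 = 89.37 mg/L.

(b) Volume: 533 m³ = 533,000 L.
(b) Available chlorine delivered: 3870 g × 0.591 = 2287 g as Cl₂.
(b) Concentration rise: 2287 g / 533,000 L = 4.291 mg/L = 4.29 ppm.

(a) 89.4 ppm; (b) 4.29 ppm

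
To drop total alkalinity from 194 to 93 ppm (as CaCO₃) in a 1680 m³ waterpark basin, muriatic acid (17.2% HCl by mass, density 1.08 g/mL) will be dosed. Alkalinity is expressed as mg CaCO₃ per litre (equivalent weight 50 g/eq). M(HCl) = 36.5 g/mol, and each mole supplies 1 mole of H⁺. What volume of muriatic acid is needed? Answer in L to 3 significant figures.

667 L

Volume: 1680 m³ = 1,680,000 L.
Alkalinity to neutralize: (194 − 93) = 101 mg/L as CaCO₃ × 1,680,000 L = 169,700 g as CaCO₃.
Equivalents of H⁺ required: 169,700 ÷ 50 g/eq = 3394 eq = 3394 mol HCl.
Mass of HCl: 3394 × 36.5 = 123,900 g.
Mass of 17.2% solution: 123,900 / 0.172 = 720,200 g.
Volume: 720,200 g ÷ 1.08 g/mL = 666,800 mL.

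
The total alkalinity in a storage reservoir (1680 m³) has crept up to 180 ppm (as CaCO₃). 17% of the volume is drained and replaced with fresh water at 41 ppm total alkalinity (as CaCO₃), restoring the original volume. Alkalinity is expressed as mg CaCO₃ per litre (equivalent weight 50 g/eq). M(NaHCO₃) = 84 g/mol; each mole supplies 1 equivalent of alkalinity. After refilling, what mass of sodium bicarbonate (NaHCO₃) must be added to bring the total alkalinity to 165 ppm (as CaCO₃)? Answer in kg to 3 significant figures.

Volume: 1680 m³ = 1,680,000 L.
After draining 17% and refilling: 180 × 0.83 + 41 × 0.17 = 156.37 ppm.
Deficit to target: 165 − 156.37 = 8.63 mg/L.
As CaCO₃: 8.63 mg/L × 1,680,000 L = 14,500 g; ÷ 50 g/eq ÷ 1 = 290 mol NaHCO₃.
Mass: 290 × 84 = 24,360 g.

24.4 kg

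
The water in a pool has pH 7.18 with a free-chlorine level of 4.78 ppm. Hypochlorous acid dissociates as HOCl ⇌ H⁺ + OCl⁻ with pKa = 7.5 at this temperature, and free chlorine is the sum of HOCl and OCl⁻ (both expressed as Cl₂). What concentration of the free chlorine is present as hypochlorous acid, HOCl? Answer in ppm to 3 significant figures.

[OCl⁻]/[HOCl] = 10^(pH − pKa) = 10^(7.18 − 7.5) = 10^-0.32 = 0.4786.
Fraction as HOCl = 1 / (1 + 0.4786) = 0.6763.
HOCl = 0.6763 × 4.78 ppm = 3.233 ppm.

3.23 ppm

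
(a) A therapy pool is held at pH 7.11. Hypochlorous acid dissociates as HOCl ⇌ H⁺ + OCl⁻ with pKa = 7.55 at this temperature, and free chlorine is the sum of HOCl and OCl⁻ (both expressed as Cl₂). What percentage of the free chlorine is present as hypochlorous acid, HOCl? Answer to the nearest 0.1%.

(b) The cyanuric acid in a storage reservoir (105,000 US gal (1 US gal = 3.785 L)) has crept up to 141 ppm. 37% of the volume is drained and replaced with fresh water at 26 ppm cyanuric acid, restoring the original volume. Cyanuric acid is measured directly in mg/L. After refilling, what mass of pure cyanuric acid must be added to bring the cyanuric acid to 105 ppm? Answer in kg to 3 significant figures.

(a) 73.4%; (b) 2.60 kg

(a) [OCl⁻]/[HOCl] = 10^(pH − pKa) = 10^(7.11 − 7.55) = 10^-0.44 = 0.3631.
(a) Fraction as HOCl = 1 / (1 + 0.3631) = 0.7336.

(b) Volume: 105,000 US gal × 3.785 L/gal = 397,425 L.
(b) After draining 37% and refilling: 141 × 0.63 + 26 × 0.37 = 98.45 ppm.
(b) Deficit to target: 105 − 98.45 = 6.55 mg/L.
(b) Mass: 6.55 mg/L × 397,425 L = 2603 g cyanuric acid.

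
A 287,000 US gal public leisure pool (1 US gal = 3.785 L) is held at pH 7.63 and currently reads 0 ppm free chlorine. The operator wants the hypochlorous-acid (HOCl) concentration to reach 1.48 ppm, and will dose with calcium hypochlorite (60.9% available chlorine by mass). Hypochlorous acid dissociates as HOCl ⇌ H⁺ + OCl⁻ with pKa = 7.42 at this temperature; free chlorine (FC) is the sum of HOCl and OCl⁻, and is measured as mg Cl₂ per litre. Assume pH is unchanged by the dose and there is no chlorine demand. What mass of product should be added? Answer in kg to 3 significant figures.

6.92 kg

Volume: 287,000 US gal × 3.785 L/gal = 1,086,295 L.
[OCl⁻]/[HOCl] = 10^(pH − pKa) = 10^(7.63 − 7.42) = 1.622; fraction as HOCl = 1/(1 + 1.622) = 0.3814.
Free chlorine required for 1.48 ppm HOCl: 1.48 / 0.3814 = 3.88 ppm.
FC to add: 3.88 − 0 = 3.88 mg/L as Cl₂.
Cl₂ equivalent: 3.88 mg/L × 1,086,295 L = 4215 g.
Product at 60.9% available Cl: 4215 / 0.609 = 6921 g.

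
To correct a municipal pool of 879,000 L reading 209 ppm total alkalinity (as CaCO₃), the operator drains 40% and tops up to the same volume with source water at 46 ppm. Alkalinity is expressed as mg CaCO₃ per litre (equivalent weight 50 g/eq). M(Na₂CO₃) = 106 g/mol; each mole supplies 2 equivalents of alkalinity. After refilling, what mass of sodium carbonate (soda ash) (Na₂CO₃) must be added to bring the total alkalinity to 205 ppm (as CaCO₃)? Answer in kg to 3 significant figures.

After draining 40% and refilling: 209 × 0.60 + 46 × 0.40 = 143.8 ppm.
Deficit to target: 205 − 143.8 = 61.2 mg/L.
As CaCO₃: 61.2 mg/L × 879,000 L = 53,790 g; ÷ 50 g/eq ÷ 2 = 537.9 mol Na₂CO₃.
Mass: 537.9 × 106 = 57,020 g.

57.0 kg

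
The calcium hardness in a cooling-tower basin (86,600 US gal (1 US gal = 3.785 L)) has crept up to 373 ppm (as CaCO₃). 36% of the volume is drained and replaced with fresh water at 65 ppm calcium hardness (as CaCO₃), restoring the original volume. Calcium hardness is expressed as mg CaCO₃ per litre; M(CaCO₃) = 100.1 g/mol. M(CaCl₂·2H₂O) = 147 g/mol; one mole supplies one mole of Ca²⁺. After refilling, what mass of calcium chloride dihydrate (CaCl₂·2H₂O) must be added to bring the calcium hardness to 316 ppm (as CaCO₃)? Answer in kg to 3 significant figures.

25.9 kg

Volume: 86,600 US gal × 3.785 L/gal = 327,781 L.
After draining 36% and refilling: 373 × 0.64 + 65 × 0.36 = 262.12 ppm.
Deficit to target: 316 − 262.12 = 53.88 mg/L.
As CaCO₃: 53.88 mg/L × 327,781 L = 17,660 g; ÷ 100.1 = 176.4 mol Ca²⁺.
Mass: 176.4 × 147 = 25,940 g.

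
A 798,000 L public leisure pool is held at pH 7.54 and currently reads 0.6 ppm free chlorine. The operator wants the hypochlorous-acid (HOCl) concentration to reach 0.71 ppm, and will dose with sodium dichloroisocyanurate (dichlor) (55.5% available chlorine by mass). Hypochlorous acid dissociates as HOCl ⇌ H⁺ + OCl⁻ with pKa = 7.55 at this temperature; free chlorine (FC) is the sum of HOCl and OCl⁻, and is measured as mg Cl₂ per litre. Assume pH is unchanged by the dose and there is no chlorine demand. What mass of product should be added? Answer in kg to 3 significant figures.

1.16 kg

[OCl⁻]/[HOCl] = 10^(pH − pKa) = 10^(7.54 − 7.55) = 0.9772; fraction as HOCl = 1/(1 + 0.9772) = 0.5058.
Free chlorine required for 0.71 ppm HOCl: 0.71 / 0.5058 = 1.404 ppm.
FC to add: 1.404 − 0.6 = 0.8038 mg/L as Cl₂.
Cl₂ equivalent: 0.8038 mg/L × 798,000 L = 641.5 g.
Product at 55.5% available Cl: 641.5 / 0.555 = 1156 g.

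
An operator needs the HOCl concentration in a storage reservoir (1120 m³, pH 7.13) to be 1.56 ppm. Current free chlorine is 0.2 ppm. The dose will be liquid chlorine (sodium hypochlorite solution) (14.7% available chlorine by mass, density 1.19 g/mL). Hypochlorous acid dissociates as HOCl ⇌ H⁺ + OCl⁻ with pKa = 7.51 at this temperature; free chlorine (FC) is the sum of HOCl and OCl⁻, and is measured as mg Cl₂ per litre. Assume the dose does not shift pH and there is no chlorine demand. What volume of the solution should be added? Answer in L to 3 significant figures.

12.9 L

Volume: 1120 m³ = 1,120,000 L.
[OCl⁻]/[HOCl] = 10^(pH − pKa) = 10^(7.13 − 7.51) = 0.4169; fraction as HOCl = 1/(1 + 0.4169) = 0.7058.
Free chlorine required for 1.56 ppm HOCl: 1.56 / 0.7058 = 2.21 ppm.
FC to add: 2.21 − 0.2 = 2.01 mg/L as Cl₂.
Cl₂ equivalent: 2.01 mg/L × 1,120,000 L = 2252 g.
Product at 14.7% available Cl: 2252 / 0.147 = 15,320 g.
Volume: 15,320 g ÷ 1.19 g/mL = 12,870 mL.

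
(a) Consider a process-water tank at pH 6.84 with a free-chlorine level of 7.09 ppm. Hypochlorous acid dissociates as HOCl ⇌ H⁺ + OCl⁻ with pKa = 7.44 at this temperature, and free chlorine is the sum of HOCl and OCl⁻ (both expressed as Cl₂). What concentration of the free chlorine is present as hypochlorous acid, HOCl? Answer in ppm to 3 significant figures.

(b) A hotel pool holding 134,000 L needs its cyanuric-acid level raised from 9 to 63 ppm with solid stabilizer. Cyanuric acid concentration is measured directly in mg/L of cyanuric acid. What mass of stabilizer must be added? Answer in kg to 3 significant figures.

(a) [OCl⁻]/[HOCl] = 10^(pH − pKa) = 10^(6.84 − 7.44) = 10^-0.60 = 0.2512.
(a) Fraction as HOCl = 1 / (1 + 0.2512) = 0.7992.
(a) HOCl = 0.7992 × 7.09 ppm = 5.667 ppm.

(b) CYA to add: (63 − 9) = 54 mg/L × 134,000 L = 7236 g cyanuric acid.

(a) 5.67 ppm; (b) 7.24 kg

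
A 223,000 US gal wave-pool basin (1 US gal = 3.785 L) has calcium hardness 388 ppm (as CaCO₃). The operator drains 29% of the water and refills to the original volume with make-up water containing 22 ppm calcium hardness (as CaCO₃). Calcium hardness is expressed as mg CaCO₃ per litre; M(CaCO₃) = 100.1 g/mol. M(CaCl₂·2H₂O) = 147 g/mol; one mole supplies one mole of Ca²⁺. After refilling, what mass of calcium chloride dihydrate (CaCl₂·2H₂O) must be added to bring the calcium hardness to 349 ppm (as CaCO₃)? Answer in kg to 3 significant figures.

Volume: 223,000 US gal × 3.785 L/gal = 844,055 L.
After draining 29% and refilling: 388 × 0.71 + 22 × 0.29 = 281.86 ppm.
Deficit to target: 349 − 281.86 = 67.14 mg/L.
As CaCO₃: 67.14 mg/L × 844,055 L = 56,670 g; ÷ 100.1 = 566.1 mol Ca²⁺.
Mass: 566.1 × 147 = 83,220 g.

83.2 kg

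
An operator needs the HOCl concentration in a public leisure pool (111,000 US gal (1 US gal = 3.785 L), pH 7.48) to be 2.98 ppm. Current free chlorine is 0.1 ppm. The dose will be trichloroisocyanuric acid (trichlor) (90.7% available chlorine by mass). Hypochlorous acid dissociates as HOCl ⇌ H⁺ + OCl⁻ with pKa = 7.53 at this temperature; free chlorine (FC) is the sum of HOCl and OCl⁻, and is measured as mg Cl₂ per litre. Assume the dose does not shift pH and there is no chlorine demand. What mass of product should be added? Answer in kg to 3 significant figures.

Volume: 111,000 US gal × 3.785 L/gal = 420,135 L.
[OCl⁻]/[HOCl] = 10^(pH − pKa) = 10^(7.48 − 7.53) = 0.8913; fraction as HOCl = 1/(1 + 0.8913) = 0.5288.
Free chlorine required for 2.98 ppm HOCl: 2.98 / 0.5288 = 5.636 ppm.
FC to add: 5.636 − 0.1 = 5.536 mg/L as Cl₂.
Cl₂ equivalent: 5.536 mg/L × 420,135 L = 2326 g.
Product at 90.7% available Cl: 2326 / 0.907 = 2564 g.

2.56 kg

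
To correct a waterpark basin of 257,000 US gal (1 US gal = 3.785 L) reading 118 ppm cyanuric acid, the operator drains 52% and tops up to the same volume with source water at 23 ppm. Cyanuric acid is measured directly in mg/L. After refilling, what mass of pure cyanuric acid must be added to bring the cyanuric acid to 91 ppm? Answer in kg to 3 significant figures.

21.8 kg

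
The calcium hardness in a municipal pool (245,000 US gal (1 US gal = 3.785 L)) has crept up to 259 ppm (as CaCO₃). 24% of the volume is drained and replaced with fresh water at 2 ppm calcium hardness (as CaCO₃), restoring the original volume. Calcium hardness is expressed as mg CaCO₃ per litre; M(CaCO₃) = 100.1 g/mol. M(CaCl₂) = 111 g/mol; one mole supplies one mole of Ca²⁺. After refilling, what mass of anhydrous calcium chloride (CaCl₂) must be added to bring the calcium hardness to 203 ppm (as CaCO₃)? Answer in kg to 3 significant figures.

5.84 kg

Volume: 245,000 US gal × 3.785 L/gal = 927,325 L.
After draining 24% and refilling: 259 × 0.76 + 2 × 0.24 = 197.32 ppm.
Deficit to target: 203 − 197.32 = 5.68 mg/L.
As CaCO₃: 5.68 mg/L × 927,325 L = 5267 g; ÷ 100.1 = 52.62 mol Ca²⁺.
Mass: 52.62 × 111 = 5841 g.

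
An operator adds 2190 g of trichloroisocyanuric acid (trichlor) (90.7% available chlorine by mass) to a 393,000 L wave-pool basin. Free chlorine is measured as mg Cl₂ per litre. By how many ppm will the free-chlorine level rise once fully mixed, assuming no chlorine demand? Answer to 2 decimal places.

Available chlorine delivered: 2190 g × 0.907 = 1986 g as Cl₂.
Concentration rise: 1986 g / 393,000 L = 5.054 mg/L = 5.05 ppm.

5.05 ppm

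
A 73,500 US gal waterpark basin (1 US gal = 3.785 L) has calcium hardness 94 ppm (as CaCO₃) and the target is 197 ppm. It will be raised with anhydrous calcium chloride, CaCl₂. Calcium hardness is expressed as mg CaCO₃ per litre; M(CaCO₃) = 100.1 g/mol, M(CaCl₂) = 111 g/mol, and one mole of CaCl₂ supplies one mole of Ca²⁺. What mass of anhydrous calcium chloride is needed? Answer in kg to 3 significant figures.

Volume: 73,500 US gal × 3.785 L/gal = 278,198 L.
Hardness to add: (197 − 94) = 103 mg/L as CaCO₃ × 278,198 L = 28,650 g as CaCO₃.
Moles of Ca²⁺ (1 mol Ca²⁺ ≡ 1 mol CaCO₃): 28,650 / 100.1 g/mol = 286.3 mol.
Mass of CaCl₂: 286.3 × 111 = 31,770 g.

31.8 kg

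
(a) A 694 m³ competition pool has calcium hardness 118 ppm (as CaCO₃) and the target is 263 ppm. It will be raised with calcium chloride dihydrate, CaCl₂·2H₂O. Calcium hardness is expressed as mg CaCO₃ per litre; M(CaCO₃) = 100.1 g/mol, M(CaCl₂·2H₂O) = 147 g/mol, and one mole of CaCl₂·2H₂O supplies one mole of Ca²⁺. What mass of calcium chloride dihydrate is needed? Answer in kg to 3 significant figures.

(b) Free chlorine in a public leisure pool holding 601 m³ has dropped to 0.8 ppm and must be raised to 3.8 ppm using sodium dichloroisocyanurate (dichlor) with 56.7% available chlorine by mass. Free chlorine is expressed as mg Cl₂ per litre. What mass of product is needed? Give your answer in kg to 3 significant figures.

(a) 148 kg; (b) 3.18 kg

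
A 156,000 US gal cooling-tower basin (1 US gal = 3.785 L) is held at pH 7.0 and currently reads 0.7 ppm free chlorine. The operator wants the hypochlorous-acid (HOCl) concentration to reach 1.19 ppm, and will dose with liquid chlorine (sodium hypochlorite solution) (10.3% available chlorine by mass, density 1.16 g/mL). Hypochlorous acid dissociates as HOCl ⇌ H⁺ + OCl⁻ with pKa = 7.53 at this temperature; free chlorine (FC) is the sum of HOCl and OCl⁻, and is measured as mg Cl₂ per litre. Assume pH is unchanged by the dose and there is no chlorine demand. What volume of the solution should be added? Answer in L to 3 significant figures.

Volume: 156,000 US gal × 3.785 L/gal = 590,460 L.
[OCl⁻]/[HOCl] = 10^(pH − pKa) = 10^(7.0 − 7.53) = 0.2951; fraction as HOCl = 1/(1 + 0.2951) = 0.7721.
Free chlorine required for 1.19 ppm HOCl: 1.19 / 0.7721 = 1.541 ppm.
FC to add: 1.541 − 0.7 = 0.8412 mg/L as Cl₂.
Cl₂ equivalent: 0.8412 mg/L × 590,460 L = 496.7 g.
Product at 10.3% available Cl: 496.7 / 0.103 = 4822 g.
Volume: 4822 g ÷ 1.16 g/mL = 4157 mL.

4.16 L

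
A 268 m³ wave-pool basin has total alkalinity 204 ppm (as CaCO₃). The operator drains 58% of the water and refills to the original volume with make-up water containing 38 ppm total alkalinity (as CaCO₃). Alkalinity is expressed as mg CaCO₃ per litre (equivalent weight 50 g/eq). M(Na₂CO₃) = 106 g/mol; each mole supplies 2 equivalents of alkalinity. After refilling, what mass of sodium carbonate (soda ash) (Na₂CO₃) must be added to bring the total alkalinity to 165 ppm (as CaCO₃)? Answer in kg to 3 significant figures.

Volume: 268 m³ = 268,000 L.
After draining 58% and refilling: 204 × 0.42 + 38 × 0.58 = 107.72 ppm.
Deficit to target: 165 − 107.72 = 57.28 mg/L.
As CaCO₃: 57.28 mg/L × 268,000 L = 15,350 g; ÷ 50 g/eq ÷ 2 = 153.5 mol Na₂CO₃.
Mass: 153.5 × 106 = 16,270 g.

16.3 kg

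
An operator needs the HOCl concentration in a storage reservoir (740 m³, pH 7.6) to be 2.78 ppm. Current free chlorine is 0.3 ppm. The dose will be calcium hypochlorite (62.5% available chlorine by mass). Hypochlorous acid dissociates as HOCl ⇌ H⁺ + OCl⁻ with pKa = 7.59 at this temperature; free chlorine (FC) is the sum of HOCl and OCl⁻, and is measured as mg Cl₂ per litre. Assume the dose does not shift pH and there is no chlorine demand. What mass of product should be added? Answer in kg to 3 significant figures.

6.30 kg

Volume: 740 m³ = 740,000 L.
[OCl⁻]/[HOCl] = 10^(pH − pKa) = 10^(7.6 − 7.59) = 1.023; fraction as HOCl = 1/(1 + 1.023) = 0.4942.
Free chlorine required for 2.78 ppm HOCl: 2.78 / 0.4942 = 5.625 ppm.
FC to add: 5.625 − 0.3 = 5.325 mg/L as Cl₂.
Cl₂ equivalent: 5.325 mg/L × 740,000 L = 3940 g.
Product at 62.5% available Cl: 3940 / 0.625 = 6305 g.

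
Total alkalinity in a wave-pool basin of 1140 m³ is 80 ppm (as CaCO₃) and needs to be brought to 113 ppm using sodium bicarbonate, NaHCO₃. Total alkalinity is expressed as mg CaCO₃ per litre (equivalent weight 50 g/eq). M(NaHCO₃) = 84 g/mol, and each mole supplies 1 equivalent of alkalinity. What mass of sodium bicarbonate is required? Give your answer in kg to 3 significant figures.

63.2 kg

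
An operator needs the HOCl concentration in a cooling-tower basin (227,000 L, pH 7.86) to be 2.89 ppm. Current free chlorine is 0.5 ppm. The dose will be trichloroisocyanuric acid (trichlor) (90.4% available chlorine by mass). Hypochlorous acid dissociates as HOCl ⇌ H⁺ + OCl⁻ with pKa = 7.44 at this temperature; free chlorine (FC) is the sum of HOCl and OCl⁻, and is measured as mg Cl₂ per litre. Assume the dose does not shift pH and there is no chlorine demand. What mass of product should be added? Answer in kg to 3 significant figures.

[OCl⁻]/[HOCl] = 10^(pH − pKa) = 10^(7.86 − 7.44) = 2.63; fraction as HOCl = 1/(1 + 2.63) = 0.2755.
Free chlorine required for 2.89 ppm HOCl: 2.89 / 0.2755 = 10.49 ppm.
FC to add: 10.49 − 0.5 = 9.991 mg/L as Cl₂.
Cl₂ equivalent: 9.991 mg/L × 227,000 L = 2268 g.
Product at 90.4% available Cl: 2268 / 0.904 = 2509 g.

2.51 kg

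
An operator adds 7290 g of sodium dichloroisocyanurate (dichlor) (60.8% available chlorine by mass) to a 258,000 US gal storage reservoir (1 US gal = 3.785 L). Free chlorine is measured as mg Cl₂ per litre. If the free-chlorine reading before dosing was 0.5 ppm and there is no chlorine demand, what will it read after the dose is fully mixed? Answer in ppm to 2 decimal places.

5.04 ppm

Volume: 258,000 US gal × 3.785 L/gal = 976,530 L.
Available chlorine delivered: 7290 g × 0.608 = 4432 g as Cl₂.
Concentration rise: 4432 g / 976,530 L = 4.539 mg/L = 4.54 ppm.
Final FC: 0.5 + 4.54 = 5.04 ppm.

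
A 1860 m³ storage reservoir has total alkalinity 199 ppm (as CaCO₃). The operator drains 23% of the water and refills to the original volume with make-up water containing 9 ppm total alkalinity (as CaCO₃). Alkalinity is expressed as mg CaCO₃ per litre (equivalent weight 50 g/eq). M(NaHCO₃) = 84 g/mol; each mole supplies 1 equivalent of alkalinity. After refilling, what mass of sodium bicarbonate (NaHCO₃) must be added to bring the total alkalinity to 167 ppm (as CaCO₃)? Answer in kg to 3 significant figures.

36.6 kg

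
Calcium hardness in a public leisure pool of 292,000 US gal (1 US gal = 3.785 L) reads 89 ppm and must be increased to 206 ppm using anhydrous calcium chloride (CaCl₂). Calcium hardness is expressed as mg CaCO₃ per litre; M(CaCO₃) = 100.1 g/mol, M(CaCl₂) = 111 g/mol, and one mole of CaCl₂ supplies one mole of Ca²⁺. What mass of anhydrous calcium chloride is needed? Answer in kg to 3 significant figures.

143 kg

Volume: 292,000 US gal × 3.785 L/gal = 1,105,220 L.
Hardness to add: (206 − 89) = 117 mg/L as CaCO₃ × 1,105,220 L = 129,300 g as CaCO₃.
Moles of Ca²⁺ (1 mol Ca²⁺ ≡ 1 mol CaCO₃): 129,300 / 100.1 g/mol = 1292 mol.
Mass of CaCl₂: 1292 × 111 = 143,400 g.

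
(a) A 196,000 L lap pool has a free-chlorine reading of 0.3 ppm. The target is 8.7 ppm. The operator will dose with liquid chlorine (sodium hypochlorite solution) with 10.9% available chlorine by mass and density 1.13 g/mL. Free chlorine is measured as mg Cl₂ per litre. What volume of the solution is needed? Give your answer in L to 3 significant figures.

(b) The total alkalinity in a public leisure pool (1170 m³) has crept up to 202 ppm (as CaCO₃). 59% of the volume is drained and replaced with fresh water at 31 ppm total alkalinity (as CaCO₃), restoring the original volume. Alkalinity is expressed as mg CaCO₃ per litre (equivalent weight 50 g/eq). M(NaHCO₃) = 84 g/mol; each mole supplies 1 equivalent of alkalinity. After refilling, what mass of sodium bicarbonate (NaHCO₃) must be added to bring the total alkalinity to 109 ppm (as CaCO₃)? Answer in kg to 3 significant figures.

(a) Chlorine deficit: 8.7 − 0.3 = 8.4 ppm = 8.4 mg/L as Cl₂.
(a) Cl₂ equivalent needed: 8.4 mg/L × 196,000 L = 1,646,000 mg = 1646 g.
(a) Product at 10.9% available chlorine: 1646 / 0.109 = 15,100 g.
(a) Volume at density 1.13 g/mL: 15,100 g ÷ 1.13 g/mL = 13,370 mL.

(b) Volume: 1170 m³ = 1,170,000 L.
(b) After draining 59% and refilling: 202 × 0.41 + 31 × 0.59 = 101.11 ppm.
(b) Deficit to target: 109 − 101.11 = 7.89 mg/L.
(b) As CaCO₃: 7.89 mg/L × 1,170,000 L = 9231 g; ÷ 50 g/eq ÷ 1 = 184.6 mol NaHCO₃.
(b) Mass: 184.6 × 84 = 15,510 g.

(a) 13.4 L; (b) 15.5 kg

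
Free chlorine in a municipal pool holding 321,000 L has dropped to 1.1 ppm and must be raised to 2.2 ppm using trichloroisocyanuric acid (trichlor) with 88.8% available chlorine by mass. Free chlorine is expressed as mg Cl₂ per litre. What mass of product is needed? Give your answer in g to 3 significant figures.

398 g

Chlorine deficit: 2.2 − 1.1 = 1.1 ppm = 1.1 mg/L as Cl₂.
Cl₂ equivalent needed: 1.1 mg/L × 321,000 L = 353,100 mg = 353.1 g.
Product at 88.8% available chlorine: 353.1 / 0.888 = 397.6 g.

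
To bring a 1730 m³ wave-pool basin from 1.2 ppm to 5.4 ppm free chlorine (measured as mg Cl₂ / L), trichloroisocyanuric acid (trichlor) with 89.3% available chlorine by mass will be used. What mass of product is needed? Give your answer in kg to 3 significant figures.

Volume: 1730 m³ = 1,730,000 L.
Chlorine deficit: 5.4 − 1.2 = 4.2 ppm = 4.2 mg/L as Cl₂.
Cl₂ equivalent needed: 4.2 mg/L × 1,730,000 L = 7,266,000 mg = 7266 g.
Product at 89.3% available chlorine: 7266 / 0.893 = 8137 g.

8.14 kg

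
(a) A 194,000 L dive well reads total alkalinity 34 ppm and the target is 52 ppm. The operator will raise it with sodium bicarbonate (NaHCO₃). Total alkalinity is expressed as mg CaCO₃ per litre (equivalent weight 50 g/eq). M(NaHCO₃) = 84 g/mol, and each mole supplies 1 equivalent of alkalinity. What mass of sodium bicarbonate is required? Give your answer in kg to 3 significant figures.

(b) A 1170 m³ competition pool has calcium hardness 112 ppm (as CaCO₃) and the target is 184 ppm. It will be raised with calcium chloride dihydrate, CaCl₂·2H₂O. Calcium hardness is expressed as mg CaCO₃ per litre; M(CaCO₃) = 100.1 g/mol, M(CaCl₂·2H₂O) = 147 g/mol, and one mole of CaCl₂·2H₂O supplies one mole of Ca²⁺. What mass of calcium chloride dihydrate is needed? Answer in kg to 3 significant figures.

(a) 5.87 kg; (b) 124 kg

(a) Alkalinity to add: (52 − 34) = 18 mg/L as CaCO₃ × 194,000 L = 3492 g as CaCO₃.
(a) Equivalents: 3492 g ÷ 50 g/eq = 69.84 eq.
(a) NaHCO₃ supplies 1 eq per mole → 69.84 mol.
(a) Mass: 69.84 mol × 84 g/mol = 5867 g.

(b) Volume: 1170 m³ = 1,170,000 L.
(b) Hardness to add: (184 − 112) = 72 mg/L as CaCO₃ × 1,170,000 L = 84,240 g as CaCO₃.
(b) Moles of Ca²⁺ (1 mol Ca²⁺ ≡ 1 mol CaCO₃): 84,240 / 100.1 g/mol = 841.6 mol.
(b) Mass of CaCl₂·2H₂O: 841.6 × 147 = 123,700 g.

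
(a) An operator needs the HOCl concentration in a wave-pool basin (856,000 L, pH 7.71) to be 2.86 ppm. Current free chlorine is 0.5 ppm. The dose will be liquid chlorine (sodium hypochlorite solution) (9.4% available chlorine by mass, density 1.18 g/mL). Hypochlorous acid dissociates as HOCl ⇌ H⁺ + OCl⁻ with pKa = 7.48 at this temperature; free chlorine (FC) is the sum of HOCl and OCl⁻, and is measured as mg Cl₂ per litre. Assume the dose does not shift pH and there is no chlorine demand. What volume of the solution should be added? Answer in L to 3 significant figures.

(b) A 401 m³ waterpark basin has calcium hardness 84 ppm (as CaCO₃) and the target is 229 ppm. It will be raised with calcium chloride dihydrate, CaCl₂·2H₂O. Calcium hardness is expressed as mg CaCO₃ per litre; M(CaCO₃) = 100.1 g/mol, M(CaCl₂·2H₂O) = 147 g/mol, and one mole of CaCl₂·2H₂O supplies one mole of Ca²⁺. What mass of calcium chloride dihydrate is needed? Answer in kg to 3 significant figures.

(a) 55.7 L; (b) 85.4 kg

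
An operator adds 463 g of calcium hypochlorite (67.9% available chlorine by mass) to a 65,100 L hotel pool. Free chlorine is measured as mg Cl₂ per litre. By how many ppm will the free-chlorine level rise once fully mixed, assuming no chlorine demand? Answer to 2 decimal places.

4.83 ppm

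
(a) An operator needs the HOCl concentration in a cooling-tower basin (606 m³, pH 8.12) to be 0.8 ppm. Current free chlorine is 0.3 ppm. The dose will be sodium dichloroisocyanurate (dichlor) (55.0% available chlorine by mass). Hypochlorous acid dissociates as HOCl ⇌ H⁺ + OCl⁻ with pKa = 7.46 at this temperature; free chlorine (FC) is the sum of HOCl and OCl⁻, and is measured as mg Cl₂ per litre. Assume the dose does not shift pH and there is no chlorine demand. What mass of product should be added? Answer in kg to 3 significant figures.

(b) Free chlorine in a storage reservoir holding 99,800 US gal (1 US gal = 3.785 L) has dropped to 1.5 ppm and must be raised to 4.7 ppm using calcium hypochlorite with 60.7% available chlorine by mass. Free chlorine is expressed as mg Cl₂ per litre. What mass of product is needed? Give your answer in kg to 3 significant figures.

(a) 4.58 kg; (b) 1.99 kg

(a) Volume: 606 m³ = 606,000 L.
(a) [OCl⁻]/[HOCl] = 10^(pH − pKa) = 10^(8.12 − 7.46) = 4.571; fraction as HOCl = 1/(1 + 4.571) = 0.1795.
(a) Free chlorine required for 0.8 ppm HOCl: 0.8 / 0.1795 = 4.457 ppm.
(a) FC to add: 4.457 − 0.3 = 4.157 mg/L as Cl₂.
(a) Cl₂ equivalent: 4.157 mg/L × 606,000 L = 2519 g.
(a) Product at 55.0% available Cl: 2519 / 0.55 = 4580 g.

(b) Volume: 99,800 US gal × 3.785 L/gal = 377,743 L.
(b) Chlorine deficit: 4.7 − 1.5 = 3.2 ppm = 3.2 mg/L as Cl₂.
(b) Cl₂ equivalent needed: 3.2 mg/L × 377,743 L = 1,209,000 mg = 1209 g.
(b) Product at 60.7% available chlorine: 1209 / 0.607 = 1991 g.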